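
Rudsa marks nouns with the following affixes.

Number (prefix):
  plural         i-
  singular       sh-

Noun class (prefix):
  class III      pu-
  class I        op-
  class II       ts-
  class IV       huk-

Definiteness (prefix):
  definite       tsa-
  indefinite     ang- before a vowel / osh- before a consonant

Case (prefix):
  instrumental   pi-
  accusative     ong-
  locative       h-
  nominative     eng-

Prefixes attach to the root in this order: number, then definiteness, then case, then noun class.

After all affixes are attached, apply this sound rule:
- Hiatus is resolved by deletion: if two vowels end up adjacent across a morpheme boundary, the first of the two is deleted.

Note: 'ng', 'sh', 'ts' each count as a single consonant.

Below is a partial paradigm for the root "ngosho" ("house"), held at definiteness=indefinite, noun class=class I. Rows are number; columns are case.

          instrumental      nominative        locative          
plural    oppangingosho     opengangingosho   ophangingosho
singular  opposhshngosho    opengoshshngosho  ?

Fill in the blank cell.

ophoshshngosho

Attach number singular sh- → shngosho.
Attach definiteness indefinite osh- (before consonant 'sh') → oshshngosho.
Attach case locative h- → hoshshngosho.
Attach noun class class I op- → ophoshshngosho.
Vowel deletion: no change.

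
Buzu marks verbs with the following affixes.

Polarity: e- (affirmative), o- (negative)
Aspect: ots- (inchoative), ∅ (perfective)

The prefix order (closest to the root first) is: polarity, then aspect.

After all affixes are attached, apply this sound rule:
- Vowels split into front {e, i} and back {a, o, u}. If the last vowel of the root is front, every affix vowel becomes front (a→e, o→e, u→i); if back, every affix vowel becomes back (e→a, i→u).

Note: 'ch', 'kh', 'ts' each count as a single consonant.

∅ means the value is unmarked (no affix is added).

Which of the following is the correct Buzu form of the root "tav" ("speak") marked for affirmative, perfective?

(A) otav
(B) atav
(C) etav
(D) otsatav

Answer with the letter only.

B

Attach polarity affirmative e- → etav.
aspect = perfective: zero marking, form stays etav.
Apply vowel harmony: etav → atav.
So the correct form is atav, option (B).
(A) otav is wrong: it uses negative instead of affirmative for polarity.
(C) etav is wrong: it fails to apply the sound rule(s).
(D) otsatav is wrong: it uses inchoative instead of perfective for aspect.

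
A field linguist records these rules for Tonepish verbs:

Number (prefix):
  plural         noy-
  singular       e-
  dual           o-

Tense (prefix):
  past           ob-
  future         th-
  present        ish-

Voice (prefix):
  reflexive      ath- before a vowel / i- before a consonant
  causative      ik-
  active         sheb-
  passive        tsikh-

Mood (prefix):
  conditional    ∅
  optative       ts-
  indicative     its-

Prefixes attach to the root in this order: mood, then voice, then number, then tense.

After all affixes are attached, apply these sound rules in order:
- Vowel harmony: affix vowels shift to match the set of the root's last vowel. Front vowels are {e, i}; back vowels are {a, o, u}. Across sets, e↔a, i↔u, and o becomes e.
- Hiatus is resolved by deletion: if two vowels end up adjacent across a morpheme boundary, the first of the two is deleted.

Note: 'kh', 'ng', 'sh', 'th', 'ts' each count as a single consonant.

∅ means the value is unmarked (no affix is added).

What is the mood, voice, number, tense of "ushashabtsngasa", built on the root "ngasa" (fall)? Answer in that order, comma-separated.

Segment: ish-e-sheb-ts-ngasa.
mood: ts- → optative.
voice: sheb- → active.
number: e- → singular.
tense: ish- → present.

optative, active, singular, present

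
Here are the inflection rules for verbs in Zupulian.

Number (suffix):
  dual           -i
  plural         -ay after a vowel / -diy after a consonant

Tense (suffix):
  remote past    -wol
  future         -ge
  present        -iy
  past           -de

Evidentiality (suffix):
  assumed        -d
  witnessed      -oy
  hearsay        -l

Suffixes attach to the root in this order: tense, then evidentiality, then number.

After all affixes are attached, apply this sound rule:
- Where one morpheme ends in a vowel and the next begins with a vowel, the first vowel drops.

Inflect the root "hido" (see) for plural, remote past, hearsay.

Attach tense remote past -wol → hidowol.
Attach evidentiality hearsay -l → hidowoll.
Attach number plural -diy (after consonant 'l') → hidowolldiy.
Vowel deletion: no change.

hidowolldiy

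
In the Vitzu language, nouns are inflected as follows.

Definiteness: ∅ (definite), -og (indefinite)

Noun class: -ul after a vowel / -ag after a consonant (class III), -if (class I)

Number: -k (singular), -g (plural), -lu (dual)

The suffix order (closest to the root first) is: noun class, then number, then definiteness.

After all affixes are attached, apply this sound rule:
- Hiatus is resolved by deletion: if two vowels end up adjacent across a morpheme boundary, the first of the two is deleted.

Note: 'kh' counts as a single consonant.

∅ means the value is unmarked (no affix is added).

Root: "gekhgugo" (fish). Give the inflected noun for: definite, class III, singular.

Attach noun class class III -ul (after vowel 'o') → gekhgugoul.
Attach number singular -k → gekhgugoulk.
definiteness = definite: zero marking, form stays gekhgugoulk.
Apply vowel deletion: gekhgugoulk → gekhgugulk.

gekhgugulk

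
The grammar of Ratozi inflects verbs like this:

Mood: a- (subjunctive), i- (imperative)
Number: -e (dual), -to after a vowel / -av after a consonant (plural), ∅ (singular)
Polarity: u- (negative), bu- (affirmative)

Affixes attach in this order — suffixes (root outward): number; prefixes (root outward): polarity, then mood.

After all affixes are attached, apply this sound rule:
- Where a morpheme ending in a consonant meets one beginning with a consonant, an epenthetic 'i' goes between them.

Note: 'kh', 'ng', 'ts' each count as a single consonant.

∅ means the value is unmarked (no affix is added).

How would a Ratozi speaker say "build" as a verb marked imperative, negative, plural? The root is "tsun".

Attach number plural -av (after consonant 'n') → tsunav.
Attach polarity negative u- → utsunav.
Attach mood imperative i- → iutsunav.
Epenthesis: no change.

iutsunav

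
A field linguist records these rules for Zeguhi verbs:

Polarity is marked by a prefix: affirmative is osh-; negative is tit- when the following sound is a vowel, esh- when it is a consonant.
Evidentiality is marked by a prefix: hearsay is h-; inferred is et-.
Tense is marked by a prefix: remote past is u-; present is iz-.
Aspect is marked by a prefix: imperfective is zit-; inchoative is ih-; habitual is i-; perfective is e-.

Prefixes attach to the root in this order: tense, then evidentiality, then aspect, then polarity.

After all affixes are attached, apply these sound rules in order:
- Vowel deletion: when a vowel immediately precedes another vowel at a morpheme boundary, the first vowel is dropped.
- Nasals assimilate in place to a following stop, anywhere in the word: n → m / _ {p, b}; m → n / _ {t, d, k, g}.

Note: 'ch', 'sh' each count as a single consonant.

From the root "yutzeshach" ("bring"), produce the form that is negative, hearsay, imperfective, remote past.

Attach tense remote past u- → uyutzeshach.
Attach evidentiality hearsay h- → huyutzeshach.
Attach aspect imperfective zit- → zithuyutzeshach.
Attach polarity negative esh- (before consonant 'z') → eshzithuyutzeshach.
Vowel deletion: no change.
Nasal assimilation: no change.

eshzithuyutzeshach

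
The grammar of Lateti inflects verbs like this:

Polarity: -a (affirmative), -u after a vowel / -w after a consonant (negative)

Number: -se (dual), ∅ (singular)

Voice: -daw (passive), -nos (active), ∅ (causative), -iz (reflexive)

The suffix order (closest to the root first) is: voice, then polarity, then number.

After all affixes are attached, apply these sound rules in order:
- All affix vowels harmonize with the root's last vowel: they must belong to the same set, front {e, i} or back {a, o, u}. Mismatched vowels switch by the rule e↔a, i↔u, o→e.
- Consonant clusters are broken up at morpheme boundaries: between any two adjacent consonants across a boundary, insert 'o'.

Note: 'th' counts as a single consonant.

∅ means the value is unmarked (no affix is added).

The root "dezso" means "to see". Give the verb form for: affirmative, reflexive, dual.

dezsouzasa

Attach voice reflexive -iz → dezsoiz.
Attach polarity affirmative -a → dezsoiza.
Attach number dual -se → dezsoizase.
Apply vowel harmony: dezsoizase → dezsouzasa.
Epenthesis: no change.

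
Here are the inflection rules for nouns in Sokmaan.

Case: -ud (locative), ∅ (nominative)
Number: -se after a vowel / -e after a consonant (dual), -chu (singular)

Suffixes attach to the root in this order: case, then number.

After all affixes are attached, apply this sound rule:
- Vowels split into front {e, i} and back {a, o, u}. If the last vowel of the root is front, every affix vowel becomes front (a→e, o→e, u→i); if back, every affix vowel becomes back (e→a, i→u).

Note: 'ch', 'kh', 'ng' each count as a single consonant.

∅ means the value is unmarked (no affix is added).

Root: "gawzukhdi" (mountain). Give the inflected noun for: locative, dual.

gawzukhdiide

Attach case locative -ud → gawzukhdiud.
Attach number dual -e (after consonant 'd') → gawzukhdiude.
Apply vowel harmony: gawzukhdiude → gawzukhdiide.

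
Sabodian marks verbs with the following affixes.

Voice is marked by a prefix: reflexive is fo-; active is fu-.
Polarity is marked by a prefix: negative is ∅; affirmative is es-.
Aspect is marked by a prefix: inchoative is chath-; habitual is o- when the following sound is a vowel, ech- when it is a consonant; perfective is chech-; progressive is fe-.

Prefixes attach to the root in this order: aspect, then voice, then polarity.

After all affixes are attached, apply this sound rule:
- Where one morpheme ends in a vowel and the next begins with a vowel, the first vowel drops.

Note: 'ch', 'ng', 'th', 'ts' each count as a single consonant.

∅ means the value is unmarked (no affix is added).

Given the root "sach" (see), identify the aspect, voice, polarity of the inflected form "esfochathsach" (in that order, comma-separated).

inchoative, reflexive, affirmative

Segment: es-fo-chath-sach.
aspect: chath- → inchoative.
voice: fo- → reflexive.
polarity: es- → affirmative.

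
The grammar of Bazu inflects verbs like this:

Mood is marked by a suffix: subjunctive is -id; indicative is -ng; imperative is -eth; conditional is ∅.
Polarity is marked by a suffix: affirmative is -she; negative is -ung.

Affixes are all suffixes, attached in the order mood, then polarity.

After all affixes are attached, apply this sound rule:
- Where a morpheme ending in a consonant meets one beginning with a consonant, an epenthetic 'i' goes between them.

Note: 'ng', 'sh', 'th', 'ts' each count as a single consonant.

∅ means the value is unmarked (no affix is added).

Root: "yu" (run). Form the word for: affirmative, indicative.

Attach mood indicative -ng → yung.
Attach polarity affirmative -she → yungshe.
Apply epenthesis: yungshe → yungishe.

yungishe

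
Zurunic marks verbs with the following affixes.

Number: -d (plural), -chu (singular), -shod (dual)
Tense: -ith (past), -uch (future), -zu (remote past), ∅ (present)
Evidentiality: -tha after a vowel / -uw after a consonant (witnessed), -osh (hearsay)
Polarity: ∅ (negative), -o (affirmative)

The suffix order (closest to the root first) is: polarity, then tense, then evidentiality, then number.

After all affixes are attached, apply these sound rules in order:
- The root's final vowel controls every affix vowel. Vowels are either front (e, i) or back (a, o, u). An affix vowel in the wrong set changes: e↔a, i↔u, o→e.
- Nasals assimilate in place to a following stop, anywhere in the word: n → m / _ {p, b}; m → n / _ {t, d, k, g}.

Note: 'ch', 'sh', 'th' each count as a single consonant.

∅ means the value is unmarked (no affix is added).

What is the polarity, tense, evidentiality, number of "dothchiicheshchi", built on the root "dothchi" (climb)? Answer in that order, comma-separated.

Segment: dothchi-uch-osh-chu.
polarity: ∅ → negative.
tense: -uch → future.
evidentiality: -osh → hearsay.
number: -chu → singular.

negative, future, hearsay, singular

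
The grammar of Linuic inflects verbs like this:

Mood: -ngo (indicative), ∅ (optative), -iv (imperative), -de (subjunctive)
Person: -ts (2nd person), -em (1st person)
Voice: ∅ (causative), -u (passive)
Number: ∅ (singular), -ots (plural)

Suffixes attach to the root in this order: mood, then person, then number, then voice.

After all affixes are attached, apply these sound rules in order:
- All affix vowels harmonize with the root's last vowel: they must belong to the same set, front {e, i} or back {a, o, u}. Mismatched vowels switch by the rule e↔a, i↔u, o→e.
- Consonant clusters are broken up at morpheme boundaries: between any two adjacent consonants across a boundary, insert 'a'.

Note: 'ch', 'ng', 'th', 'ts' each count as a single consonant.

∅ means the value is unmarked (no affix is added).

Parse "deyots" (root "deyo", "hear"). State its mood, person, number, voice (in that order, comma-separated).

Segment: deyo-ts.
mood: ∅ → optative.
person: -ts → 2nd person.
number: ∅ → singular.
voice: ∅ → causative.

optative, 2nd person, singular, causative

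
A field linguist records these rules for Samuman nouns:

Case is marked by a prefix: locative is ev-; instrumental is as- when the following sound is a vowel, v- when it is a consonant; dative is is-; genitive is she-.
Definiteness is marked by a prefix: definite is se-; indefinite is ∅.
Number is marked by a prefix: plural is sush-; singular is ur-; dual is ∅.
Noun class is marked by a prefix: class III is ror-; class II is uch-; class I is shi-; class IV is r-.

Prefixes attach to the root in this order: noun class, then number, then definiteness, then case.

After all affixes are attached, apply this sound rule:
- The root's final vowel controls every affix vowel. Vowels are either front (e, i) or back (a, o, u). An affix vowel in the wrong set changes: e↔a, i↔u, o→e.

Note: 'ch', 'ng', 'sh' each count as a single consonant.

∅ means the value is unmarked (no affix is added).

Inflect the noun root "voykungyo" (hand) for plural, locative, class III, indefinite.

avsushrorvoykungyo

Attach noun class class III ror- → rorvoykungyo.
Attach number plural sush- → sushrorvoykungyo.
definiteness = indefinite: zero marking, form stays sushrorvoykungyo.
Attach case locative ev- → evsushrorvoykungyo.
Apply vowel harmony: evsushrorvoykungyo → avsushrorvoykungyo.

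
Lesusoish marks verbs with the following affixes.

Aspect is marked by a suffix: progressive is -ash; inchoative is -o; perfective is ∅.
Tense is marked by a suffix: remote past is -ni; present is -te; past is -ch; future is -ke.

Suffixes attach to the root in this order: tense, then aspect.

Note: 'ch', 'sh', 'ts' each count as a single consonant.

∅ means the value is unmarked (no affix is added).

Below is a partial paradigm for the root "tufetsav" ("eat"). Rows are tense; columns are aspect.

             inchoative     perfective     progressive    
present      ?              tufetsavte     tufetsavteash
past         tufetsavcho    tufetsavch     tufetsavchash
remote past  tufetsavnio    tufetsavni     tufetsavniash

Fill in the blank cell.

Attach tense present -te → tufetsavte.
Attach aspect inchoative -o → tufetsavteo.

tufetsavteo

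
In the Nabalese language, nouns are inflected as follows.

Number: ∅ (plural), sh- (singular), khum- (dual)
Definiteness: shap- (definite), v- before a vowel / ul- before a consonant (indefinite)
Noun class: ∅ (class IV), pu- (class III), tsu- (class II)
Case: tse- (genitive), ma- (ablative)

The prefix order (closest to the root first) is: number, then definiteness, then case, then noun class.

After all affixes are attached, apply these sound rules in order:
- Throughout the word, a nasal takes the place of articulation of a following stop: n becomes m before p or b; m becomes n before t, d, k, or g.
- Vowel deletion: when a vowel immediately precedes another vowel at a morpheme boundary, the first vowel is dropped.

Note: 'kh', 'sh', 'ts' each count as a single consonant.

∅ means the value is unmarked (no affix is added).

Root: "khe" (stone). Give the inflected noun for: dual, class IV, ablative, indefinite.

Attach number dual khum- → khumkhe.
Attach definiteness indefinite ul- (before consonant 'kh') → ulkhumkhe.
Attach case ablative ma- → maulkhumkhe.
noun class = class IV: zero marking, form stays maulkhumkhe.
Nasal assimilation: no change.
Apply vowel deletion: maulkhumkhe → mulkhumkhe.

mulkhumkhe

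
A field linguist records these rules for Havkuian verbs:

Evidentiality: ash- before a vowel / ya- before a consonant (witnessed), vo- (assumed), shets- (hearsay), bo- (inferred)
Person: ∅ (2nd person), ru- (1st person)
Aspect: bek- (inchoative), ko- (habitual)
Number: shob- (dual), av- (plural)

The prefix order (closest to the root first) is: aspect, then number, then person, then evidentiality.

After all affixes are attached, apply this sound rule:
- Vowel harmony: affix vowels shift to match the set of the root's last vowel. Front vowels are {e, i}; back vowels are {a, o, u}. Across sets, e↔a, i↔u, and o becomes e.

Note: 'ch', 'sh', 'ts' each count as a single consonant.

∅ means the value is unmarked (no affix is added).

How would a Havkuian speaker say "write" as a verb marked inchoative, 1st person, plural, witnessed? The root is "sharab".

yaruavbaksharab

Attach aspect inchoative bek- → beksharab.
Attach number plural av- → avbeksharab.
Attach person 1st person ru- → ruavbeksharab.
Attach evidentiality witnessed ya- (before consonant 'r') → yaruavbeksharab.
Apply vowel harmony: yaruavbeksharab → yaruavbaksharab.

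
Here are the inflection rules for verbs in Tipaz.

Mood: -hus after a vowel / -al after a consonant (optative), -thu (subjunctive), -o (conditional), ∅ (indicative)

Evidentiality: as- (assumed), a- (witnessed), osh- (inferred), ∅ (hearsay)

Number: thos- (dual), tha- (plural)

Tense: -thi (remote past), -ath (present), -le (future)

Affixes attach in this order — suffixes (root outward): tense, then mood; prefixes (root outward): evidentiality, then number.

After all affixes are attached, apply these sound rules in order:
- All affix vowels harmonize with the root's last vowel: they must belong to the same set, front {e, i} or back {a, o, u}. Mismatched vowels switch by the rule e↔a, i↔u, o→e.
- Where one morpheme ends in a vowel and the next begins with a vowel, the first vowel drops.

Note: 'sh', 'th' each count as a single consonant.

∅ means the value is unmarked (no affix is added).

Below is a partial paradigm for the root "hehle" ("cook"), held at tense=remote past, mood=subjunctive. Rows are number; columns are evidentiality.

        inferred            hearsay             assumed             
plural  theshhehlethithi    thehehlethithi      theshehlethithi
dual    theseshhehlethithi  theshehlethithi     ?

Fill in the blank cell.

theseshehlethithi

Attach tense remote past -thi → hehlethi.
Attach mood subjunctive -thu → hehlethithu.
Attach evidentiality assumed as- → ashehlethithu.
Attach number dual thos- → thosashehlethithu.
Apply vowel harmony: thosashehlethithu → theseshehlethithi.
Vowel deletion: no change.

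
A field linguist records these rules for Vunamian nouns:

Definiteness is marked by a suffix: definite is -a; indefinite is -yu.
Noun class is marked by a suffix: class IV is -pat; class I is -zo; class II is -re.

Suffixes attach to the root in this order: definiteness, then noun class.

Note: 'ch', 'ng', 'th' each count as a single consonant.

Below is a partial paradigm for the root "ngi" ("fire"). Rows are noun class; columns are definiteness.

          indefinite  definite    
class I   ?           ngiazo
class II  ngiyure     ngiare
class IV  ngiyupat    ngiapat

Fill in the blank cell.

ngiyuzo

Attach definiteness indefinite -yu → ngiyu.
Attach noun class class I -zo → ngiyuzo.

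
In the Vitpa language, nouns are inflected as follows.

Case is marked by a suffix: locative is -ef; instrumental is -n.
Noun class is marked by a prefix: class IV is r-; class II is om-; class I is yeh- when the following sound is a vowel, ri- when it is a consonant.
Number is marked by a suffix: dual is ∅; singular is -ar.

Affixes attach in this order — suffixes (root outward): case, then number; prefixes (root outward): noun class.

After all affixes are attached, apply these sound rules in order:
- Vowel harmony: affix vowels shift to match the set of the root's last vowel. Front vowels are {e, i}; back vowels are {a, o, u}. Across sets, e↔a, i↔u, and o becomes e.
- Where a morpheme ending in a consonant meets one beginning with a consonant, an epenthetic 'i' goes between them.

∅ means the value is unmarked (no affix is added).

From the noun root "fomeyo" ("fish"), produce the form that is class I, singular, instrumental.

rufomeyonar

Attach case instrumental -n → fomeyon.
Attach noun class class I ri- (before consonant 'f') → rifomeyon.
Attach number singular -ar → rifomeyonar.
Apply vowel harmony: rifomeyonar → rufomeyonar.
Epenthesis: no change.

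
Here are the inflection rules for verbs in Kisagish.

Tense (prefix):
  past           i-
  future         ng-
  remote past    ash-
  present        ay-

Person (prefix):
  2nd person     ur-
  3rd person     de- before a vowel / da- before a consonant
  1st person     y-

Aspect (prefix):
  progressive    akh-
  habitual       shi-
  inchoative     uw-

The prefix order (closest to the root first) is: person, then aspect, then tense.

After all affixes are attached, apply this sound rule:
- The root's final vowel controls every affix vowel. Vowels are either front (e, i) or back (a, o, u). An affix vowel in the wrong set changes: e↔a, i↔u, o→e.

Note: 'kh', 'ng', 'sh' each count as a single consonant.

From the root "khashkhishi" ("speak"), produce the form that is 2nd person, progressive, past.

Attach person 2nd person ur- → urkhashkhishi.
Attach aspect progressive akh- → akhurkhashkhishi.
Attach tense past i- → iakhurkhashkhishi.
Apply vowel harmony: iakhurkhashkhishi → iekhirkhashkhishi.

iekhirkhashkhishi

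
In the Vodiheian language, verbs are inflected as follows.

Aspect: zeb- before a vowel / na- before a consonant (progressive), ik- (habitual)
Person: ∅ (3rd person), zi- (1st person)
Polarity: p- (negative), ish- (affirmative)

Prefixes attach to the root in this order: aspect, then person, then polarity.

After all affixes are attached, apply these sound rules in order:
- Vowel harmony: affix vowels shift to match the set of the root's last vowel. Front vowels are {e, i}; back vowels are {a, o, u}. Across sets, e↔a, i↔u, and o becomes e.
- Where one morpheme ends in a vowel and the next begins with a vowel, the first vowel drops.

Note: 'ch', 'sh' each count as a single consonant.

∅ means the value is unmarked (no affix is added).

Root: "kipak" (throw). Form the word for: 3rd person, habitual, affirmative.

ushukkipak

Attach aspect habitual ik- → ikkipak.
person = 3rd person: zero marking, form stays ikkipak.
Attach polarity affirmative ish- → ishikkipak.
Apply vowel harmony: ishikkipak → ushukkipak.
Vowel deletion: no change.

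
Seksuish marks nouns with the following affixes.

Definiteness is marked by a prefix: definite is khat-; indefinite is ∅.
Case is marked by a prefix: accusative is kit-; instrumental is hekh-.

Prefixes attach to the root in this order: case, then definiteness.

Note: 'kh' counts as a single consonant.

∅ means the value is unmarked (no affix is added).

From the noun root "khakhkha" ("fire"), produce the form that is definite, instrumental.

khathekhkhakhkha

Attach case instrumental hekh- → hekhkhakhkha.
Attach definiteness definite khat- → khathekhkhakhkha.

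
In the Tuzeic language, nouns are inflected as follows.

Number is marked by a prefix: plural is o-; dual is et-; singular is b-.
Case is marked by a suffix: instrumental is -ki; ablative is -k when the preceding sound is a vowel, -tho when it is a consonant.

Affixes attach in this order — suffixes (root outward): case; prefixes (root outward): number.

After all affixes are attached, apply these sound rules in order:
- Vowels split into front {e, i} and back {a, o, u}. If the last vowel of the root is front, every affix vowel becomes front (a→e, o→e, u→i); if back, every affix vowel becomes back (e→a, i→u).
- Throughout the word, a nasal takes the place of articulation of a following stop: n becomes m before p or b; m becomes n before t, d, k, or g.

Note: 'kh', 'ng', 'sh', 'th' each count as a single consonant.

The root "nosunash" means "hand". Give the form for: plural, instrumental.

Attach case instrumental -ki → nosunashki.
Attach number plural o- → onosunashki.
Apply vowel harmony: onosunashki → onosunashku.
Nasal assimilation: no change.

onosunashku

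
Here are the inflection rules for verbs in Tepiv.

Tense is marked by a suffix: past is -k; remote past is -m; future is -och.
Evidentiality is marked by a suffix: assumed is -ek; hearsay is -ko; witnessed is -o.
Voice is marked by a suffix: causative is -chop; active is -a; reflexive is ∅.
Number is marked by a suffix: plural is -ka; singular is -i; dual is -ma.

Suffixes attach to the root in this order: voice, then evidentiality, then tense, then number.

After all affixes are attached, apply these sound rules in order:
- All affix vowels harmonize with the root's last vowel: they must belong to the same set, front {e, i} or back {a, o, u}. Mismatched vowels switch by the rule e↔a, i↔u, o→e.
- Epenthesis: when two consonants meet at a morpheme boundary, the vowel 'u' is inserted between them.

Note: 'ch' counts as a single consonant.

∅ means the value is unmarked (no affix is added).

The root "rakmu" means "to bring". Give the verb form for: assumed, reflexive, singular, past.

voice = reflexive: zero marking, form stays rakmu.
Attach evidentiality assumed -ek → rakmuek.
Attach tense past -k → rakmuekk.
Attach number singular -i → rakmuekki.
Apply vowel harmony: rakmuekki → rakmuakku.
Apply epenthesis: rakmuakku → rakmuakuku.

rakmuakuku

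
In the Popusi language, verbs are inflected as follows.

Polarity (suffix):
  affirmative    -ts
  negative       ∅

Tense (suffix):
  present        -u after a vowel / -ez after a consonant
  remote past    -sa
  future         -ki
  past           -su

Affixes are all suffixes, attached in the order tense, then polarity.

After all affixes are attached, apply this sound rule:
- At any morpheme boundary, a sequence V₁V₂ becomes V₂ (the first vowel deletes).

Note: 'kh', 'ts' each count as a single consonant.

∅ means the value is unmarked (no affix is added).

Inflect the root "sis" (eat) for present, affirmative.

sisezts

Attach tense present -ez (after consonant 's') → sisez.
Attach polarity affirmative -ts → sisezts.
Vowel deletion: no change.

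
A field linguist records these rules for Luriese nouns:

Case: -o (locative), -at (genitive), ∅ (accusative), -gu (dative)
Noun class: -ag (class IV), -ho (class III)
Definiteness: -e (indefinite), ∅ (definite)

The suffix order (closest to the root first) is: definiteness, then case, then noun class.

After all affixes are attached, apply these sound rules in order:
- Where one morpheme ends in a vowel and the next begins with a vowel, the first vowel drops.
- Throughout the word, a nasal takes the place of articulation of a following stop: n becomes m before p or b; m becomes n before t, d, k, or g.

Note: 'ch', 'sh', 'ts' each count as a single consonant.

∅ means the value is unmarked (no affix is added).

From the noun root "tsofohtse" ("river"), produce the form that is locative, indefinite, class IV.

tsofohtsag

Attach definiteness indefinite -e → tsofohtsee.
Attach case locative -o → tsofohtseeo.
Attach noun class class IV -ag → tsofohtseeoag.
Apply vowel deletion: tsofohtseeoag → tsofohtsag.
Nasal assimilation: no change.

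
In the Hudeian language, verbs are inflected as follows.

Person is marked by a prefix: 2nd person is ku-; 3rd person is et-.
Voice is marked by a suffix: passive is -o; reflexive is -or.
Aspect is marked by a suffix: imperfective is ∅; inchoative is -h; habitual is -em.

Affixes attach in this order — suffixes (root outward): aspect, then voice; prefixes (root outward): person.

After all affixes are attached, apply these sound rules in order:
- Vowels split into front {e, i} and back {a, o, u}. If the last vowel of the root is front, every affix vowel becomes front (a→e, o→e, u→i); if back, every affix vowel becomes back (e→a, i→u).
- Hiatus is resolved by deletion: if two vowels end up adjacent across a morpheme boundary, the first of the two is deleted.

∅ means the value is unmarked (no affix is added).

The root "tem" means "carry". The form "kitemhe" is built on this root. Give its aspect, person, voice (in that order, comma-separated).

Segment: ku-tem-h-o.
aspect: -h → inchoative.
person: ku- → 2nd person.
voice: -o → passive.

inchoative, 2nd person, passive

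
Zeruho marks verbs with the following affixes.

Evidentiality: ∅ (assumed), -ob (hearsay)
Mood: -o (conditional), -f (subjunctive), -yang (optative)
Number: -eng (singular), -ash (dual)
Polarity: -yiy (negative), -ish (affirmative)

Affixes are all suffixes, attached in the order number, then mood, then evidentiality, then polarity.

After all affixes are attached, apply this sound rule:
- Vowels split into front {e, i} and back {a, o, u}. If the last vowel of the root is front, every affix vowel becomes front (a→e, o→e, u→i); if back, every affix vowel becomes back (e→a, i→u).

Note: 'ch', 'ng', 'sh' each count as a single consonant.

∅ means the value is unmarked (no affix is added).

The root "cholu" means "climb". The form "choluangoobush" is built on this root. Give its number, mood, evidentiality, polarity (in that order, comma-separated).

singular, conditional, hearsay, affirmative

Segment: cholu-eng-o-ob-ish.
number: -eng → singular.
mood: -o → conditional.
evidentiality: -ob → hearsay.
polarity: -ish → affirmative.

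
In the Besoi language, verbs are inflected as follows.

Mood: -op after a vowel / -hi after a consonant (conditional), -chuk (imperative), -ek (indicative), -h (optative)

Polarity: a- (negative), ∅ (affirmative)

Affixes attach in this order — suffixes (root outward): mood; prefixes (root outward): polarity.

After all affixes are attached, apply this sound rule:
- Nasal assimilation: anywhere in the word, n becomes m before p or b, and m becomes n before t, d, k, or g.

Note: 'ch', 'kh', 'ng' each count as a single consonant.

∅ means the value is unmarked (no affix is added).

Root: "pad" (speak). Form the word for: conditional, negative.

apadhi

Attach polarity negative a- → apad.
Attach mood conditional -hi (after consonant 'd') → apadhi.
Nasal assimilation: no change.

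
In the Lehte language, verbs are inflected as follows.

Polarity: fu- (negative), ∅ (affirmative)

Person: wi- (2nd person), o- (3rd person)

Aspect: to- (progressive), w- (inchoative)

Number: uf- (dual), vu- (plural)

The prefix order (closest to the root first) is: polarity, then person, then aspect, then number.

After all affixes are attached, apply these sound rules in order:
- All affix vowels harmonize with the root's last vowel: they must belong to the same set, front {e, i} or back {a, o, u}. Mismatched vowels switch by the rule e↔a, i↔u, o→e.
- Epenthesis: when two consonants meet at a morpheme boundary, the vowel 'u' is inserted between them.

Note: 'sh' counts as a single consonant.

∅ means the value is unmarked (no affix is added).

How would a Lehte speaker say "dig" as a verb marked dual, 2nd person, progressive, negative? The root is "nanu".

ufutowufunanu

Attach polarity negative fu- → funanu.
Attach person 2nd person wi- → wifunanu.
Attach aspect progressive to- → towifunanu.
Attach number dual uf- → uftowifunanu.
Apply vowel harmony: uftowifunanu → uftowufunanu.
Apply epenthesis: uftowufunanu → ufutowufunanu.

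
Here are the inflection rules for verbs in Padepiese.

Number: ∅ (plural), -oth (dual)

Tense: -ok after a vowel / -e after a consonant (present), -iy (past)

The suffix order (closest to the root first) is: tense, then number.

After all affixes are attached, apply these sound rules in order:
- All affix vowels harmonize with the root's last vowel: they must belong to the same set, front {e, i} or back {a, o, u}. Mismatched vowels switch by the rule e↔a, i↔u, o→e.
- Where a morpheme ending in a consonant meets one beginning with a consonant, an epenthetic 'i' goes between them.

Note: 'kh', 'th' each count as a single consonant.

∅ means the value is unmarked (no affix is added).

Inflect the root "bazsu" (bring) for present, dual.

bazsuokoth

Attach tense present -ok (after vowel 'u') → bazsuok.
Attach number dual -oth → bazsuokoth.
Vowel harmony: no change.
Epenthesis: no change.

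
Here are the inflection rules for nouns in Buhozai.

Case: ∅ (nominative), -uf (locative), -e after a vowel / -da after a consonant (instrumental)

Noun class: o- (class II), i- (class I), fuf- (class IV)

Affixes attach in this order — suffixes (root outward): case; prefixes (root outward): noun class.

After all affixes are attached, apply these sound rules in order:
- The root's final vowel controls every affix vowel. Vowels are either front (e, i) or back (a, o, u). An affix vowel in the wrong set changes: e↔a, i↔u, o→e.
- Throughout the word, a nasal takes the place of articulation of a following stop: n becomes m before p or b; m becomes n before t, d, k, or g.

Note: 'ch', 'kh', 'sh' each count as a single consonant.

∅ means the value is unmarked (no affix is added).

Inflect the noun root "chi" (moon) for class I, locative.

Attach noun class class I i- → ichi.
Attach case locative -uf → ichiuf.
Apply vowel harmony: ichiuf → ichiif.
Nasal assimilation: no change.

ichiif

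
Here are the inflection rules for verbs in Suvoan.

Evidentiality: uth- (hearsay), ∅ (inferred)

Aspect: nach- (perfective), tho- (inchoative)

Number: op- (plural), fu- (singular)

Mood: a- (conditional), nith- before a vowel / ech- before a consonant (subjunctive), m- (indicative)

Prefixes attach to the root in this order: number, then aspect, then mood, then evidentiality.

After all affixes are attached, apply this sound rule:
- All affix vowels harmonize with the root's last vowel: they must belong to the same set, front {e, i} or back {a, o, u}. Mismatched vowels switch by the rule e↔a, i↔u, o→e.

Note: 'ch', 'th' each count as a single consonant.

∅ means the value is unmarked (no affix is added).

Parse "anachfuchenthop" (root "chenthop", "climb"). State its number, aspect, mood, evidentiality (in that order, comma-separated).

singular, perfective, conditional, inferred

Segment: a-nach-fu-chenthop.
number: fu- → singular.
aspect: nach- → perfective.
mood: a- → conditional.
evidentiality: ∅ → inferred.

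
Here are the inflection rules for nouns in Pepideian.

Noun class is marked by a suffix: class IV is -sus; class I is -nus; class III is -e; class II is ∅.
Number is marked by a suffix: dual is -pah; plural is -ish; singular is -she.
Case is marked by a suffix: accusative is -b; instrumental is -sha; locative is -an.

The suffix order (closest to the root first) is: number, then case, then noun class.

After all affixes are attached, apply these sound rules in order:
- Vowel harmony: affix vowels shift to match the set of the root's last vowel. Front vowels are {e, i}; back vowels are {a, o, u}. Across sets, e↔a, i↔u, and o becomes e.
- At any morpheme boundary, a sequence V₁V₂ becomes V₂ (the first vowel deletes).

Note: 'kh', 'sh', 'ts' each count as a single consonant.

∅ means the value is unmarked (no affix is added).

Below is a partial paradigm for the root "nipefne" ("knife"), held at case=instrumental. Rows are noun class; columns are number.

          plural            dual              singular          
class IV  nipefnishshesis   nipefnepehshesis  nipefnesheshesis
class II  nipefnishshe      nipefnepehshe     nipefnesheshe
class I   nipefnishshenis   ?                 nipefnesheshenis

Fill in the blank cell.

Attach number dual -pah → nipefnepah.
Attach case instrumental -sha → nipefnepahsha.
Attach noun class class I -nus → nipefnepahshanus.
Apply vowel harmony: nipefnepahshanus → nipefnepehshenis.
Vowel deletion: no change.

nipefnepehshenis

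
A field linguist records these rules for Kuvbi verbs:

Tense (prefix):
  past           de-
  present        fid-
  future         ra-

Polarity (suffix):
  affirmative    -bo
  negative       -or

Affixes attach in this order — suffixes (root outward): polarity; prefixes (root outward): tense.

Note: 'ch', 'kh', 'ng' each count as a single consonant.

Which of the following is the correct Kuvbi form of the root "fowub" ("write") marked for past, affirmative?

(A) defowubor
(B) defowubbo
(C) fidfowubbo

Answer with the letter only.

Attach polarity affirmative -bo → fowubbo.
Attach tense past de- → defowubbo.
So the correct form is defowubbo, option (B).
(C) fidfowubbo is wrong: it uses present instead of past for tense.
(A) defowubor is wrong: it uses negative instead of affirmative for polarity.

B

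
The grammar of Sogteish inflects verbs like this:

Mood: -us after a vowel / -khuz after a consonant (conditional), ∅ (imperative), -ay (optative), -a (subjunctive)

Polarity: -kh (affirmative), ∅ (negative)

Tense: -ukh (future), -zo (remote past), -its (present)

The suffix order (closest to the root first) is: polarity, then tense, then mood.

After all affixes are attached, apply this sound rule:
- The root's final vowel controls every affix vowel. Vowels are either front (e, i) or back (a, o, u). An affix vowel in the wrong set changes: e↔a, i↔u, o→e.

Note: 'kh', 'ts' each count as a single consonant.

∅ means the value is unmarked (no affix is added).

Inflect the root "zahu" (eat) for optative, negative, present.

polarity = negative: zero marking, form stays zahu.
Attach tense present -its → zahuits.
Attach mood optative -ay → zahuitsay.
Apply vowel harmony: zahuitsay → zahuutsay.

zahuutsay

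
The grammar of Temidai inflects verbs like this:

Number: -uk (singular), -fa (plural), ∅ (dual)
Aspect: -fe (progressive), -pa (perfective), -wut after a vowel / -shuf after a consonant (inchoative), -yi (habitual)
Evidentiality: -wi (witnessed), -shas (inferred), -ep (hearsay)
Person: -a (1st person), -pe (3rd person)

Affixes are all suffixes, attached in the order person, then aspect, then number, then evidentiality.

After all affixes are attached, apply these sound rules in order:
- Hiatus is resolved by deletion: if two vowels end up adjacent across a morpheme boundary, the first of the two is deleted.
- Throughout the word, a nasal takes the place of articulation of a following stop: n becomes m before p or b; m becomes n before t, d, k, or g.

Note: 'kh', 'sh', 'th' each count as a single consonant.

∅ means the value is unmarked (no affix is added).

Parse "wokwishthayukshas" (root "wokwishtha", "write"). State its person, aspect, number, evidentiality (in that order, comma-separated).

1st person, habitual, singular, inferred

Segment: wokwishtha-a-yi-uk-shas.
person: -a → 1st person.
aspect: -yi → habitual.
number: -uk → singular.
evidentiality: -shas → inferred.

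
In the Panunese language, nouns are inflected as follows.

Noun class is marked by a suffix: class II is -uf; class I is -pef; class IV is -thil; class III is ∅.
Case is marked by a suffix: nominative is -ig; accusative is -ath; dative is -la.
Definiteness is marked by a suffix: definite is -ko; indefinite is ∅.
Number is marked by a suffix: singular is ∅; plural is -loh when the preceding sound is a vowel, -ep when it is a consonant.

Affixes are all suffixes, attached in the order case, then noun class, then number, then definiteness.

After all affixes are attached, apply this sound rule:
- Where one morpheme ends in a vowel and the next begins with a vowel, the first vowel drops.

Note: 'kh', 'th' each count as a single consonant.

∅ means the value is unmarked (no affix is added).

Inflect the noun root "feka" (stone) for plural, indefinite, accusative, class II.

Attach case accusative -ath → fekaath.
Attach noun class class II -uf → fekaathuf.
Attach number plural -ep (after consonant 'f') → fekaathufep.
definiteness = indefinite: zero marking, form stays fekaathufep.
Apply vowel deletion: fekaathufep → fekathufep.

fekathufep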